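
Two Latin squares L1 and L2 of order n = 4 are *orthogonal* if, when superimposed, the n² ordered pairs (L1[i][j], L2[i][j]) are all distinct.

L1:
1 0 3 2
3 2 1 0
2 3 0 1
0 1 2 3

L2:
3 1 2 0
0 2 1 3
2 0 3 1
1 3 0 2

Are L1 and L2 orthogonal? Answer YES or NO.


Form the n² = 16 superimposed pairs (L1[i][j], L2[i][j]), row by row (rows and columns indexed from 0):
row 0: (1,3) (0,1) (3,2) (2,0)
row 1: (3,0) (2,2) (1,1) (0,3)
row 2: (2,2) (3,0) (0,3) (1,1)
row 3: (0,1) (1,3) (2,0) (3,2)
Orthogonality requires all 16 pairs distinct.
But the pair (2,2) repeats: cell (1,1) has L1 = 2, L2 = 2, and cell (2,0) has L1 = 2, L2 = 2.
A repeated pair means some other pair never occurs (only 8 distinct pairs out of 16), so the squares are not orthogonal.
Conclusion: NO.

NO


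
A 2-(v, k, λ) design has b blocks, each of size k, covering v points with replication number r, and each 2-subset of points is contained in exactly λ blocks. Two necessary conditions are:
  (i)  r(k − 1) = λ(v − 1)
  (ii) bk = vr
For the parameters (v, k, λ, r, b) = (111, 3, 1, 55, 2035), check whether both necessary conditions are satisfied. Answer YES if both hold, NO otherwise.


Condition (i): r(k − 1) = 55·2 = 110; λ(v − 1) = 1·110 = 110. Match? YES.
Condition (ii): bk = 2035·3 = 6105; vr = 111·55 = 6105. Match? YES.
Both conditions hold? YES.

YES


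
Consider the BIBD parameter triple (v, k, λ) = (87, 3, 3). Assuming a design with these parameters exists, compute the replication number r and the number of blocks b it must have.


Any 2-(v, k, λ) BIBD satisfies two necessary conditions:
  (i)  Each point sits in r blocks, and counting incidences through any fixed point gives r(k − 1) = λ(v − 1), so r = λ(v − 1)/(k − 1).
  (ii) Total incidences bk = vr, so b = vr/k.
Step 1: r = λ(v − 1)/(k − 1) = 3·(87 − 1)/(3 − 1) = 3·86/2 = 258/2 = 129.
Step 2: b = vr/k = 87·129/3 = 11223/3 = 3741.
Check integrality: r = 129 ∈ Z ✓, b = 3741 ∈ Z ✓.
(These identities are necessary conditions: they determine r and b for any design with these parameters, but do not by themselves prove that one exists.)

r = 129, b = 3741.


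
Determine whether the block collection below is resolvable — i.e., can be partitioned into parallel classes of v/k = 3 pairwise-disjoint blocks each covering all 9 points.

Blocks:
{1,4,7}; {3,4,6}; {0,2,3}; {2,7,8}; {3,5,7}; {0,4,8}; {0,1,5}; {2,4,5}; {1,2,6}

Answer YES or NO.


v = 9, block size k = 3, number of blocks = 9.
For resolvability, blocks must partition into parallel classes of size v/k = 3.
Total blocks must therefore be a multiple of 3: 9 = 3·3 + 0 ⇒ divisible ✓.
Consider block {1,4,7}. The only other block(s) in the collection disjoint from it are {0,2,3} — just 1 block(s). Any parallel class containing {1,4,7} would need 2 other blocks each disjoint from it, so no parallel class of size 3 can contain {1,4,7}.
Since every block must belong to some parallel class in a resolution, the collection cannot be partitioned into parallel classes.
Resolvable? NO.

NO


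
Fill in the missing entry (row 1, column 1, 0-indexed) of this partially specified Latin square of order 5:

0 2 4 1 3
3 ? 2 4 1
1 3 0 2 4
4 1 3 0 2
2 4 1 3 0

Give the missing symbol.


Row 1 contains symbols [1, 2, 3, 4] — missing [0].
Column 1 contains symbols [1, 2, 3, 4] — missing [0].
The missing symbol must appear in both missing sets; intersection = [0].
Therefore the hidden value is 0.

Missing value = 0.


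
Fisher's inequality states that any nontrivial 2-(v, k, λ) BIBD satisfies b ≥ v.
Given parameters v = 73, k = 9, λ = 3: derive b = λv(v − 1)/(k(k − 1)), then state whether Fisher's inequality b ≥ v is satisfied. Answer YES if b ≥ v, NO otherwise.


b = λv(v − 1)/(k(k − 1)) = 3·73·72/(9·8) = 15768/72 = 219.
Compare with v = 73: b ≥ v, so Fisher's inequality holds.

YES


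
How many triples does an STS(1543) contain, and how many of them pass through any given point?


An STS(v) is a 2-(v, 3, 1) BIBD: block size k = 3, λ = 1.
Replication: r(k − 1) = λ(v − 1) ⇒ r·2 = 1543 − 1 = 1542 ⇒ r = 771.
Block count: b = v(v − 1)/6 = 1543·1542/6 = 2379306/6 = 396551.

r = 771, b = 396551.


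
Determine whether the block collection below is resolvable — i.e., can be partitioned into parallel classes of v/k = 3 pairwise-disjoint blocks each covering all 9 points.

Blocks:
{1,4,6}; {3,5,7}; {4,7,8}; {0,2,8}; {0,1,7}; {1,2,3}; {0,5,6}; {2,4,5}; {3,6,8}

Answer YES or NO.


v = 9, block size k = 3, number of blocks = 9.
For resolvability, blocks must partition into parallel classes of size v/k = 3.
Total blocks must therefore be a multiple of 3: 9 = 3·3 + 0 ⇒ divisible ✓.
Greedy packing gives 3 candidate class(es). Each should be a full parallel class (size 3, covers all 9 points).
  Class 1 (3 blocks): {1,4,6}; {3,5,7}; {0,2,8}. Points covered: [0, 1, 2, 3, 4, 5, 6, 7, 8].
  Class 2 (3 blocks): {4,7,8}; {1,2,3}; {0,5,6}. Points covered: [0, 1, 2, 3, 4, 5, 6, 7, 8].
  Class 3 (3 blocks): {0,1,7}; {2,4,5}; {3,6,8}. Points covered: [0, 1, 2, 3, 4, 5, 6, 7, 8].
All classes full (size 3)? YES. All classes cover every point? YES.
Resolvable? YES.

YES


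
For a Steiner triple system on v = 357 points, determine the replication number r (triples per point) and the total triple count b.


An STS(v) is a 2-(v, 3, 1) BIBD: block size k = 3, λ = 1.
Replication: r(k − 1) = λ(v − 1) ⇒ r·2 = 357 − 1 = 356 ⇒ r = 178.
Block count: bk = vr ⇒ b·3 = 357·178 = 63546 ⇒ b = 21182.

r = 178, b = 21182.


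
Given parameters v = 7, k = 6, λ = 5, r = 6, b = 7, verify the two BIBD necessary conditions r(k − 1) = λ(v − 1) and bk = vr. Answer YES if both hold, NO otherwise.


Condition (i): r(k − 1) = 6·5 = 30; λ(v − 1) = 5·6 = 30. Match? YES.
Condition (ii): bk = 7·6 = 42; vr = 7·6 = 42. Match? YES.
Both conditions hold? YES.

YES


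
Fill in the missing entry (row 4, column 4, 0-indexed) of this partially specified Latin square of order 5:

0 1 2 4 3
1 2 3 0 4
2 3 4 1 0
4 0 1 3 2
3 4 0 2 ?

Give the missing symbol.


Row 4 contains symbols [0, 2, 3, 4] — missing [1].
Column 4 contains symbols [0, 2, 3, 4] — missing [1].
The missing symbol must appear in both missing sets; intersection = [1].
Therefore the hidden value is 1.

Missing value = 1.


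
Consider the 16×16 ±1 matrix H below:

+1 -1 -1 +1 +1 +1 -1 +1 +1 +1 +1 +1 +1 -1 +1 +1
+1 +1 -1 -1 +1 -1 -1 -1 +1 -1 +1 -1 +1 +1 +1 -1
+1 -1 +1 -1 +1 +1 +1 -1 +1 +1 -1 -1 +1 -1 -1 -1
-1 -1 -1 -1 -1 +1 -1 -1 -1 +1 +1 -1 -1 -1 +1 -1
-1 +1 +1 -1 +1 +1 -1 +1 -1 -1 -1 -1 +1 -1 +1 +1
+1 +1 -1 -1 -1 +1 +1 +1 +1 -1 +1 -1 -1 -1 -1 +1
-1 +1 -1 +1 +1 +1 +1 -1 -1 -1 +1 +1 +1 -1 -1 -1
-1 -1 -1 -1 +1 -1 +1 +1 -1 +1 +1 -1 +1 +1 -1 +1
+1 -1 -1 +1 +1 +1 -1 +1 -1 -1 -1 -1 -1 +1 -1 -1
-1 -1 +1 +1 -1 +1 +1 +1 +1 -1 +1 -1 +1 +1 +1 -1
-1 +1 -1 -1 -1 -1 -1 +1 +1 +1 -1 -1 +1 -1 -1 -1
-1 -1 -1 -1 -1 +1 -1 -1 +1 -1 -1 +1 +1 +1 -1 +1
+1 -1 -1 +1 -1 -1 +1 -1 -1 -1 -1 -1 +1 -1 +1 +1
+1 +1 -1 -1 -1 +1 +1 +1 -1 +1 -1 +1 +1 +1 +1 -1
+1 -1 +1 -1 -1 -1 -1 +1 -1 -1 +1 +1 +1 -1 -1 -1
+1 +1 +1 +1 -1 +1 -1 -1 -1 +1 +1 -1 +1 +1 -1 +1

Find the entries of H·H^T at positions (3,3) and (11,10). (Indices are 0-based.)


Row 3 of H: [-1, -1, -1, -1, -1, 1, -1, -1, -1, 1, 1, -1, -1, -1, 1, -1].
Row 10 of H: [-1, 1, -1, -1, -1, -1, -1, 1, 1, 1, -1, -1, 1, -1, -1, -1].
Row 11 of H: [-1, -1, -1, -1, -1, 1, -1, -1, 1, -1, -1, 1, 1, 1, -1, 1].
(H·H^T)[3][3] = Σ_j H[3][j]·H[3][j] = (-1)² + (-1)² + (-1)² + (-1)² + (-1)² + (1)² + (-1)² + (-1)² + (-1)² + (1)² + (1)² + (-1)² + (-1)² + (-1)² + (1)² + (-1)² = 1 + 1 + 1 + 1 + 1 + 1 + 1 + 1 + 1 + 1 + 1 + 1 + 1 + 1 + 1 + 1 = 16.
(H·H^T)[11][10] = Σ_j H[11][j]·H[10][j] = (-1)·(-1) + (-1)·(1) + (-1)·(-1) + (-1)·(-1) + (-1)·(-1) + (1)·(-1) + (-1)·(-1) + (-1)·(1) + (1)·(1) + (-1)·(1) + (-1)·(-1) + (1)·(-1) + (1)·(1) + (1)·(-1) + (-1)·(-1) + (1)·(-1) = 1 + -1 + 1 + 1 + 1 + -1 + 1 + -1 + 1 + -1 + 1 + -1 + 1 + -1 + 1 + -1 = 2.
Rows 11 and 10 are not orthogonal (dot product = 2 ≠ 0), so H is not a Hadamard matrix.

(3,3) entry = 16; (11,10) entry = 2.


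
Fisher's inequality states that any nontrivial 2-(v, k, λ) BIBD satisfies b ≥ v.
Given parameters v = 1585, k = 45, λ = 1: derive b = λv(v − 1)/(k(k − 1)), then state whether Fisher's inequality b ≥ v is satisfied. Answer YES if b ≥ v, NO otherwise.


b = λv(v − 1)/(k(k − 1)) = 1·1585·1584/(45·44) = 2510640/1980 = 1268.
Compare with v = 1585: b < v, so Fisher's inequality fails.

NO


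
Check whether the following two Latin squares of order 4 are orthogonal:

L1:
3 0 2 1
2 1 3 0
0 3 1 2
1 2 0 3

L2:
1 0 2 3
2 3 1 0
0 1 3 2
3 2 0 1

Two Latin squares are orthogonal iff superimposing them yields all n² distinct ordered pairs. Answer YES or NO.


Form the n² = 16 superimposed pairs (L1[i][j], L2[i][j]), row by row (rows and columns indexed from 0):
row 0: (3,1) (0,0) (2,2) (1,3)
row 1: (2,2) (1,3) (3,1) (0,0)
row 2: (0,0) (3,1) (1,3) (2,2)
row 3: (1,3) (2,2) (0,0) (3,1)
Orthogonality requires all 16 pairs distinct.
But the pair (2,2) repeats: cell (0,2) has L1 = 2, L2 = 2, and cell (1,0) has L1 = 2, L2 = 2.
A repeated pair means some other pair never occurs (only 4 distinct pairs out of 16), so the squares are not orthogonal.
Conclusion: NO.

NO


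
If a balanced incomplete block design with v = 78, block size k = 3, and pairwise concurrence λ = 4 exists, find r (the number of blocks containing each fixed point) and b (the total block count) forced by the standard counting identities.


Any 2-(v, k, λ) BIBD satisfies two necessary conditions:
  (i)  Each point sits in r blocks, and counting incidences through any fixed point gives r(k − 1) = λ(v − 1), so r = λ(v − 1)/(k − 1).
  (ii) Total incidences bk = vr, so b = vr/k.
Step 1: r = λ(v − 1)/(k − 1) = 4·(78 − 1)/(3 − 1) = 4·77/2 = 308/2 = 154.
Step 2: b = vr/k = 78·154/3 = 12012/3 = 4004.
Check integrality: r = 154 ∈ Z ✓, b = 4004 ∈ Z ✓.
(These identities are necessary conditions: they determine r and b for any design with these parameters, but do not by themselves prove that one exists.)

r = 154, b = 4004.


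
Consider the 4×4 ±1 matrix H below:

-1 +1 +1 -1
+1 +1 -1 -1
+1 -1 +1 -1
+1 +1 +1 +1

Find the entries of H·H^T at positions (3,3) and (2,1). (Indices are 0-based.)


Row 1 of H: [1, 1, -1, -1].
Row 2 of H: [1, -1, 1, -1].
Row 3 of H: [1, 1, 1, 1].
(H·H^T)[3][3] = Σ_j H[3][j]·H[3][j] = (1)² + (1)² + (1)² + (1)² = 1 + 1 + 1 + 1 = 4.
(H·H^T)[2][1] = Σ_j H[2][j]·H[1][j] = (1)·(1) + (-1)·(1) + (1)·(-1) + (-1)·(-1) = 1 + -1 + -1 + 1 = 0.
So rows 2 and 1 are orthogonal; the diagonal entry equals n = 4.

(3,3) entry = 4; (2,1) entry = 0.


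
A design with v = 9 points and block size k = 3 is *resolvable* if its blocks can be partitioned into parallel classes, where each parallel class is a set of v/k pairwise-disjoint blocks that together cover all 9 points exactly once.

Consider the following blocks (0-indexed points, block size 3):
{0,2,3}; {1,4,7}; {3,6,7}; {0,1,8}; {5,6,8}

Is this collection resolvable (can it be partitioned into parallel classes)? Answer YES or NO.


v = 9, block size k = 3, number of blocks = 5.
For resolvability, blocks must partition into parallel classes of size v/k = 3.
Total blocks must therefore be a multiple of 3: 5 = 3·1 + 2 ⇒ not divisible ✗.
Resolvable? NO.

NO


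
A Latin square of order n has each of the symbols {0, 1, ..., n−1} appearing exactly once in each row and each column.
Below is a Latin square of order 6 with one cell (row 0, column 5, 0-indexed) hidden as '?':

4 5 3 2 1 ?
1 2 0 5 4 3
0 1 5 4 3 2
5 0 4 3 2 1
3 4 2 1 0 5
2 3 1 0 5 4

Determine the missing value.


Row 0 contains symbols [1, 2, 3, 4, 5] — missing [0].
Column 5 contains symbols [1, 2, 3, 4, 5] — missing [0].
The missing symbol must appear in both missing sets; intersection = [0].
Therefore the hidden value is 0.

Missing value = 0.


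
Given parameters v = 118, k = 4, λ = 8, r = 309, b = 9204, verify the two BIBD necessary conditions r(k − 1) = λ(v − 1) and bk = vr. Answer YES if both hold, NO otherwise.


Condition (i): r(k − 1) = 309·3 = 927; λ(v − 1) = 8·117 = 936. Match? NO.
Condition (ii): bk = 9204·4 = 36816; vr = 118·309 = 36462. Match? NO.
Both conditions hold? NO.

NO


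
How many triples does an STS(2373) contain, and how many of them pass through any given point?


An STS(v) is a 2-(v, 3, 1) BIBD: block size k = 3, λ = 1.
Replication: r(k − 1) = λ(v − 1) ⇒ r·2 = 2373 − 1 = 2372 ⇒ r = 1186.
Block count: bk = vr ⇒ b·3 = 2373·1186 = 2814378 ⇒ b = 938126.
(Check via b = v(v − 1)/6 = 2373·2372/6 = 5628756/6 = 938126.)

r = 1186, b = 938126.


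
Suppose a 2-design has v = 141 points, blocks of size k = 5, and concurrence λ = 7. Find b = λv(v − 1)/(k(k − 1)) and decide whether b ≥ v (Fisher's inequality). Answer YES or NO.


b = λv(v − 1)/(k(k − 1)) = 7·141·140/(5·4) = 138180/20 = 6909.
Compare with v = 141: b ≥ v, so Fisher's inequality holds.

YES


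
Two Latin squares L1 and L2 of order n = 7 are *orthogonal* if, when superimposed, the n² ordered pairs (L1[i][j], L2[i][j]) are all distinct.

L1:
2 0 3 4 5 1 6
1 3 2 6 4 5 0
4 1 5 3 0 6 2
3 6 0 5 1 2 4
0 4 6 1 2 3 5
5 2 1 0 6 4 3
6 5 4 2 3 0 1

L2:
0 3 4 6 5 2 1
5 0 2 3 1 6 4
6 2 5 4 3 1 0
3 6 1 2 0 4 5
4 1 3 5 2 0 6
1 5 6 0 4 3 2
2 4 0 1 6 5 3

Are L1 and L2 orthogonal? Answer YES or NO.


Form the n² = 49 superimposed pairs (L1[i][j], L2[i][j]), row by row (rows and columns indexed from 0):
row 0: (2,0) (0,3) (3,4) (4,6) (5,5) (1,2) (6,1)
row 1: (1,5) (3,0) (2,2) (6,3) (4,1) (5,6) (0,4)
row 2: (4,6) (1,2) (5,5) (3,4) (0,3) (6,1) (2,0)
row 3: (3,3) (6,6) (0,1) (5,2) (1,0) (2,4) (4,5)
row 4: (0,4) (4,1) (6,3) (1,5) (2,2) (3,0) (5,6)
row 5: (5,1) (2,5) (1,6) (0,0) (6,4) (4,3) (3,2)
row 6: (6,2) (5,4) (4,0) (2,1) (3,6) (0,5) (1,3)
Orthogonality requires all 49 pairs distinct.
But the pair (4,6) repeats: cell (0,3) has L1 = 4, L2 = 6, and cell (2,0) has L1 = 4, L2 = 6.
A repeated pair means some other pair never occurs (only 35 distinct pairs out of 49), so the squares are not orthogonal.
Conclusion: NO.

NO


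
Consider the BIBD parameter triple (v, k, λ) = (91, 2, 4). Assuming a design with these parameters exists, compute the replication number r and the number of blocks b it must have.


Any 2-(v, k, λ) BIBD satisfies two necessary conditions:
  (i)  Each point sits in r blocks, and counting incidences through any fixed point gives r(k − 1) = λ(v − 1), so r = λ(v − 1)/(k − 1).
  (ii) Total incidences bk = vr, so b = vr/k.
Step 1: r = λ(v − 1)/(k − 1) = 4·(91 − 1)/(2 − 1) = 4·90/1 = 360/1 = 360.
Step 2: b = vr/k = 91·360/2 = 32760/2 = 16380.
Check integrality: r = 360 ∈ Z ✓, b = 16380 ∈ Z ✓.
(These identities are necessary conditions: they determine r and b for any design with these parameters, but do not by themselves prove that one exists.)

r = 360, b = 16380.


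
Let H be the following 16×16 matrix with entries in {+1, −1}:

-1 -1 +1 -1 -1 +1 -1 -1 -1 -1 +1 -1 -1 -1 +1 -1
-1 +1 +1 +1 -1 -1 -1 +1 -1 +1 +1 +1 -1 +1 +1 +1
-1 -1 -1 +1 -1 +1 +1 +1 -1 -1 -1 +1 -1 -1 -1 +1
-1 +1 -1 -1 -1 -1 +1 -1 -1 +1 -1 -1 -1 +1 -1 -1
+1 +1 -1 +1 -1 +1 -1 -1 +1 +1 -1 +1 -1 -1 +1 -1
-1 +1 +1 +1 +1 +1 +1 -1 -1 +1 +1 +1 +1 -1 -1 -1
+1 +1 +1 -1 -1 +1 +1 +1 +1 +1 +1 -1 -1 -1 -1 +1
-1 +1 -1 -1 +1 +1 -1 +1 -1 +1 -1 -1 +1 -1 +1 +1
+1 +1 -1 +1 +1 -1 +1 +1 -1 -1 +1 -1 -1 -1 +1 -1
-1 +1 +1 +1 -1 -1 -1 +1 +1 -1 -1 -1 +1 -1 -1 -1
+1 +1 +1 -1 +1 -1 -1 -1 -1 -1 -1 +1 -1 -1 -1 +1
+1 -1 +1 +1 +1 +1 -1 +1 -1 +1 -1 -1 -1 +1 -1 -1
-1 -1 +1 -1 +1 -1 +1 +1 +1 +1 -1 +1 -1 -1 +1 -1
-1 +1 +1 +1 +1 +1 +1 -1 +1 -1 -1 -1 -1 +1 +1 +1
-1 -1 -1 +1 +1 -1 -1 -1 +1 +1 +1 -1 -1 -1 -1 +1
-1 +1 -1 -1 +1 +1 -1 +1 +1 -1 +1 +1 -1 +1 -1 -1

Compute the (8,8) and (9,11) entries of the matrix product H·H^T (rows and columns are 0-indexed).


Row 8 of H: [1, 1, -1, 1, 1, -1, 1, 1, -1, -1, 1, -1, -1, -1, 1, -1].
Row 9 of H: [-1, 1, 1, 1, -1, -1, -1, 1, 1, -1, -1, -1, 1, -1, -1, -1].
Row 11 of H: [1, -1, 1, 1, 1, 1, -1, 1, -1, 1, -1, -1, -1, 1, -1, -1].
(H·H^T)[8][8] = Σ_j H[8][j]·H[8][j] = (1)² + (1)² + (-1)² + (1)² + (1)² + (-1)² + (1)² + (1)² + (-1)² + (-1)² + (1)² + (-1)² + (-1)² + (-1)² + (1)² + (-1)² = 1 + 1 + 1 + 1 + 1 + 1 + 1 + 1 + 1 + 1 + 1 + 1 + 1 + 1 + 1 + 1 = 16.
(H·H^T)[9][11] = Σ_j H[9][j]·H[11][j] = (-1)·(1) + (1)·(-1) + (1)·(1) + (1)·(1) + (-1)·(1) + (-1)·(1) + (-1)·(-1) + (1)·(1) + (1)·(-1) + (-1)·(1) + (-1)·(-1) + (-1)·(-1) + (1)·(-1) + (-1)·(1) + (-1)·(-1) + (-1)·(-1) = -1 + -1 + 1 + 1 + -1 + -1 + 1 + 1 + -1 + -1 + 1 + 1 + -1 + -1 + 1 + 1 = 0.
So rows 9 and 11 are orthogonal; the diagonal entry equals n = 16.

(8,8) entry = 16; (9,11) entry = 0.


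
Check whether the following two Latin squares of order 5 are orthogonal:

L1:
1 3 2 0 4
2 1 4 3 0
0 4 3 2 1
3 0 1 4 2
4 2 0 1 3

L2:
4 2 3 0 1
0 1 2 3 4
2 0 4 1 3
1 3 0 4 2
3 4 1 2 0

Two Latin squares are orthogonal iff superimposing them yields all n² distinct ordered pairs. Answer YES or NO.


Form the n² = 25 superimposed pairs (L1[i][j], L2[i][j]), row by row (rows and columns indexed from 0):
row 0: (1,4) (3,2) (2,3) (0,0) (4,1)
row 1: (2,0) (1,1) (4,2) (3,3) (0,4)
row 2: (0,2) (4,0) (3,4) (2,1) (1,3)
row 3: (3,1) (0,3) (1,0) (4,4) (2,2)
row 4: (4,3) (2,4) (0,1) (1,2) (3,0)
Orthogonality requires all 25 pairs distinct.
Check by first coordinate: for each symbol s of L1, list the L2 entries in the n cells where L1 = s; they must all differ.
  L1 = 0: L2 entries (in reading order) 0, 4, 2, 3, 1 — all 5 distinct ✓
  L1 = 1: L2 entries (in reading order) 4, 1, 3, 0, 2 — all 5 distinct ✓
  L1 = 2: L2 entries (in reading order) 3, 0, 1, 2, 4 — all 5 distinct ✓
  L1 = 3: L2 entries (in reading order) 2, 3, 4, 1, 0 — all 5 distinct ✓
  L1 = 4: L2 entries (in reading order) 1, 2, 0, 4, 3 — all 5 distinct ✓
Every symbol of L1 meets every symbol of L2 exactly once, so all 25 pairs are distinct (25 of 25).
Conclusion: YES.

YES


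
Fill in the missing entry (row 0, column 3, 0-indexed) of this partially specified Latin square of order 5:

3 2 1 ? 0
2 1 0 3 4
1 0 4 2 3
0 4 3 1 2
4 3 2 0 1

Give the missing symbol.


Row 0 contains symbols [0, 1, 2, 3] — missing [4].
Column 3 contains symbols [0, 1, 2, 3] — missing [4].
The missing symbol must appear in both missing sets; intersection = [4].
Therefore the hidden value is 4.

Missing value = 4.


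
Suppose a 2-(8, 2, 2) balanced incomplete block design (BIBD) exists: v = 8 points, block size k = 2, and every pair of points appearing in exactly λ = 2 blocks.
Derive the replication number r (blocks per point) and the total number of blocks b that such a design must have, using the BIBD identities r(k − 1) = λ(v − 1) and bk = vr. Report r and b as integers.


Any 2-(v, k, λ) BIBD satisfies two necessary conditions:
  (i)  Each point sits in r blocks, and counting incidences through any fixed point gives r(k − 1) = λ(v − 1), so r = λ(v − 1)/(k − 1).
  (ii) Total incidences bk = vr, so b = vr/k.
Step 1: r = λ(v − 1)/(k − 1) = 2·(8 − 1)/(2 − 1) = 2·7/1 = 14/1 = 14.
Step 2: b = vr/k = 8·14/2 = 112/2 = 56.
Check integrality: r = 14 ∈ Z ✓, b = 56 ∈ Z ✓.
(These identities are necessary conditions: they determine r and b for any design with these parameters, but do not by themselves prove that one exists.)

r = 14, b = 56.


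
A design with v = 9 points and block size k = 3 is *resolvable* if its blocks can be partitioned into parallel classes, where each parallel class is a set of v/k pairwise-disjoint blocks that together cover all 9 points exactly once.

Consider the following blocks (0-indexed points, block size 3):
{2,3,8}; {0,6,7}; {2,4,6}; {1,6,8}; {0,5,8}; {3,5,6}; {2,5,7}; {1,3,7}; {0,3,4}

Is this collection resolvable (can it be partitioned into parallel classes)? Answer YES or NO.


v = 9, block size k = 3, number of blocks = 9.
For resolvability, blocks must partition into parallel classes of size v/k = 3.
Total blocks must therefore be a multiple of 3: 9 = 3·3 + 0 ⇒ divisible ✓.
Consider block {2,3,8}. The only other block(s) in the collection disjoint from it are {0,6,7} — just 1 block(s). Any parallel class containing {2,3,8} would need 2 other blocks each disjoint from it, so no parallel class of size 3 can contain {2,3,8}.
Since every block must belong to some parallel class in a resolution, the collection cannot be partitioned into parallel classes.
Resolvable? NO.

NO


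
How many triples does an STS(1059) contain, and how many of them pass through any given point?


An STS(v) is a 2-(v, 3, 1) BIBD: block size k = 3, λ = 1.
Replication: r(k − 1) = λ(v − 1) ⇒ r·2 = 1059 − 1 = 1058 ⇒ r = 529.
Block count: b = v(v − 1)/6 = 1059·1058/6 = 1120422/6 = 186737.

r = 529, b = 186737.


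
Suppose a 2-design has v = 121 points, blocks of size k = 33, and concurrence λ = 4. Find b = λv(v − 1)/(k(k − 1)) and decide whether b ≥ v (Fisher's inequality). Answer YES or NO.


r = λ(v − 1)/(k − 1) = 4·120/32 = 15.
b = vr/k = 121·15/33 = 55.
Fisher's inequality: b ≥ v ⇔ 55 ≥ 121? NO.

NO


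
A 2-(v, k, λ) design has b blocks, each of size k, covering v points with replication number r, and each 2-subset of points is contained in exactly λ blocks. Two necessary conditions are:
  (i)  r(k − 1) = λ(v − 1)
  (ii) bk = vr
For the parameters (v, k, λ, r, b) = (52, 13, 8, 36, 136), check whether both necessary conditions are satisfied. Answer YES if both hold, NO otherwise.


Condition (i): r(k − 1) = 36·12 = 432; λ(v − 1) = 8·51 = 408. Match? NO.
Condition (ii): bk = 136·13 = 1768; vr = 52·36 = 1872. Match? NO.
Both conditions hold? NO.

NO


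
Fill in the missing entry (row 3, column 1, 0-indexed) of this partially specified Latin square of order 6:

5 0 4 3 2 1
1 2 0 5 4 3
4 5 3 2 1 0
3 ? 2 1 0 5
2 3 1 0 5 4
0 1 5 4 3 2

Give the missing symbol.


Row 3 contains symbols [0, 1, 2, 3, 5] — missing [4].
Column 1 contains symbols [0, 1, 2, 3, 5] — missing [4].
The missing symbol must appear in both missing sets; intersection = [4].
Therefore the hidden value is 4.

Missing value = 4.


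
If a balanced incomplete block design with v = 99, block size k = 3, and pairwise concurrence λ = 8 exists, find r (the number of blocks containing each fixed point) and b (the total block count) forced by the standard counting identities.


Any 2-(v, k, λ) BIBD satisfies two necessary conditions:
  (i)  Each point sits in r blocks, and counting incidences through any fixed point gives r(k − 1) = λ(v − 1), so r = λ(v − 1)/(k − 1).
  (ii) Total incidences bk = vr, so b = vr/k.
Step 1: r = λ(v − 1)/(k − 1) = 8·(99 − 1)/(3 − 1) = 8·98/2 = 784/2 = 392.
Step 2: b = vr/k = 99·392/3 = 38808/3 = 12936.
Check integrality: r = 392 ∈ Z ✓, b = 12936 ∈ Z ✓.
(These identities are necessary conditions: they determine r and b for any design with these parameters, but do not by themselves prove that one exists.)

r = 392, b = 12936.


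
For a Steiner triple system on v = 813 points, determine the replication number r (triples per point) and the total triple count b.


An STS(v) is a 2-(v, 3, 1) BIBD: block size k = 3, λ = 1.
Replication: r(k − 1) = λ(v − 1) ⇒ r·2 = 813 − 1 = 812 ⇒ r = 406.
Block count: b = v(v − 1)/6 = 813·812/6 = 660156/6 = 110026.
(Check via bk = vr: 110026·3 = 330078 = 813·406 = 330078 ✓.)

r = 406, b = 110026.


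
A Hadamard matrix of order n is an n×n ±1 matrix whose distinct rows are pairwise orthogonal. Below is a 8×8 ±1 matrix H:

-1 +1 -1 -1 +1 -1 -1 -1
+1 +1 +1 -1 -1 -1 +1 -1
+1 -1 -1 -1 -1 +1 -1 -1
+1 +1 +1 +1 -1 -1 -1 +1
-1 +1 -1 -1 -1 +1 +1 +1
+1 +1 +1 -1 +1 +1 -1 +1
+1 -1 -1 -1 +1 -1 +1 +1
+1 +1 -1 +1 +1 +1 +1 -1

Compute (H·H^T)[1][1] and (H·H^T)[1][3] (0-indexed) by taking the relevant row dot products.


Row 1 of H: [1, 1, 1, -1, -1, -1, 1, -1].
Row 3 of H: [1, 1, 1, 1, -1, -1, -1, 1].
(H·H^T)[1][1] = Σ_j H[1][j]·H[1][j] = (1)² + (1)² + (1)² + (-1)² + (-1)² + (-1)² + (1)² + (-1)² = 1 + 1 + 1 + 1 + 1 + 1 + 1 + 1 = 8.
(H·H^T)[1][3] = Σ_j H[1][j]·H[3][j] = (1)·(1) + (1)·(1) + (1)·(1) + (-1)·(1) + (-1)·(-1) + (-1)·(-1) + (1)·(-1) + (-1)·(1) = 1 + 1 + 1 + -1 + 1 + 1 + -1 + -1 = 2.
Rows 1 and 3 are not orthogonal (dot product = 2 ≠ 0), so H is not a Hadamard matrix.

(1,1) entry = 8; (1,3) entry = 2.


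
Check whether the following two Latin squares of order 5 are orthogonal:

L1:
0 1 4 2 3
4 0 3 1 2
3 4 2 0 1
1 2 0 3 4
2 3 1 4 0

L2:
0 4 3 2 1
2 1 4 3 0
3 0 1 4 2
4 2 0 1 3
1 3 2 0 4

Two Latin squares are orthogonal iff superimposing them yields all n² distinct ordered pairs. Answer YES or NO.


Form the n² = 25 superimposed pairs (L1[i][j], L2[i][j]), row by row (rows and columns indexed from 0):
row 0: (0,0) (1,4) (4,3) (2,2) (3,1)
row 1: (4,2) (0,1) (3,4) (1,3) (2,0)
row 2: (3,3) (4,0) (2,1) (0,4) (1,2)
row 3: (1,4) (2,2) (0,0) (3,1) (4,3)
row 4: (2,1) (3,3) (1,2) (4,0) (0,4)
Orthogonality requires all 25 pairs distinct.
But the pair (1,4) repeats: cell (0,1) has L1 = 1, L2 = 4, and cell (3,0) has L1 = 1, L2 = 4.
A repeated pair means some other pair never occurs (only 15 distinct pairs out of 25), so the squares are not orthogonal.
Conclusion: NO.

NO


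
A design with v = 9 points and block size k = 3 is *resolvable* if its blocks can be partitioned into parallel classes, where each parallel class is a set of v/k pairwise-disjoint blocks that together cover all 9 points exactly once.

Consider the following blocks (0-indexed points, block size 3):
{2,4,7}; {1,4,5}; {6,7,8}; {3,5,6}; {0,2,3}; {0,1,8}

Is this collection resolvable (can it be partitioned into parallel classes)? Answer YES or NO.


v = 9, block size k = 3, number of blocks = 6.
For resolvability, blocks must partition into parallel classes of size v/k = 3.
Total blocks must therefore be a multiple of 3: 6 = 3·2 + 0 ⇒ divisible ✓.
Greedy packing gives 2 candidate class(es). Each should be a full parallel class (size 3, covers all 9 points).
  Class 1 (3 blocks): {2,4,7}; {3,5,6}; {0,1,8}. Points covered: [0, 1, 2, 3, 4, 5, 6, 7, 8].
  Class 2 (3 blocks): {1,4,5}; {6,7,8}; {0,2,3}. Points covered: [0, 1, 2, 3, 4, 5, 6, 7, 8].
All classes full (size 3)? YES. All classes cover every point? YES.
Resolvable? YES.

YES


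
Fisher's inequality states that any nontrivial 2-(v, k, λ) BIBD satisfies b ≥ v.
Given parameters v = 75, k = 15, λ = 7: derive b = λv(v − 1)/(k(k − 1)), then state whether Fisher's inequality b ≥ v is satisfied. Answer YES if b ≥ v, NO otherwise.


r = λ(v − 1)/(k − 1) = 7·74/14 = 37.
b = vr/k = 75·37/15 = 185.
Fisher's inequality: b ≥ v ⇔ 185 ≥ 75? YES.

YES


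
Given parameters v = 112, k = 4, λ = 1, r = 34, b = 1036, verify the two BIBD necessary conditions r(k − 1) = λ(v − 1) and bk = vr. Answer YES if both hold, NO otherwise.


Condition (i): r(k − 1) = 34·3 = 102; λ(v − 1) = 1·111 = 111. Match? NO.
Condition (ii): bk = 1036·4 = 4144; vr = 112·34 = 3808. Match? NO.
Both conditions hold? NO.

NO


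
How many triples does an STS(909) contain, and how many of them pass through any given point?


An STS(v) is a 2-(v, 3, 1) BIBD: block size k = 3, λ = 1.
Replication: r(k − 1) = λ(v − 1) ⇒ r·2 = 909 − 1 = 908 ⇒ r = 454.
Block count: b = v(v − 1)/6 = 909·908/6 = 825372/6 = 137562.
(Check via bk = vr: 137562·3 = 412686 = 909·454 = 412686 ✓.)

r = 454, b = 137562.


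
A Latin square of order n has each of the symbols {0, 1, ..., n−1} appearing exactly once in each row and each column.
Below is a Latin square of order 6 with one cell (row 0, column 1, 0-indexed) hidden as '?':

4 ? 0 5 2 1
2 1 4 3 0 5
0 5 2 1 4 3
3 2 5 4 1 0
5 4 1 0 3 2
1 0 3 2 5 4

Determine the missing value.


Row 0 contains symbols [0, 1, 2, 4, 5] — missing [3].
Column 1 contains symbols [0, 1, 2, 4, 5] — missing [3].
The missing symbol must appear in both missing sets; intersection = [3].
Therefore the hidden value is 3.

Missing value = 3.


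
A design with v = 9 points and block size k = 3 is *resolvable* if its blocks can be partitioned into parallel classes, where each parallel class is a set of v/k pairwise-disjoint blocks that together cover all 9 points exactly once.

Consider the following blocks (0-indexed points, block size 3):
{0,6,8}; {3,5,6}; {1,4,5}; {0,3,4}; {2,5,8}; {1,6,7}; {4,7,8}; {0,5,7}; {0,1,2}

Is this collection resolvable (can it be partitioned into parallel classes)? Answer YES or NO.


v = 9, block size k = 3, number of blocks = 9.
For resolvability, blocks must partition into parallel classes of size v/k = 3.
Total blocks must therefore be a multiple of 3: 9 = 3·3 + 0 ⇒ divisible ✓.
Consider block {0,6,8}. The only other block(s) in the collection disjoint from it are {1,4,5} — just 1 block(s). Any parallel class containing {0,6,8} would need 2 other blocks each disjoint from it, so no parallel class of size 3 can contain {0,6,8}.
Since every block must belong to some parallel class in a resolution, the collection cannot be partitioned into parallel classes.
Resolvable? NO.

NO


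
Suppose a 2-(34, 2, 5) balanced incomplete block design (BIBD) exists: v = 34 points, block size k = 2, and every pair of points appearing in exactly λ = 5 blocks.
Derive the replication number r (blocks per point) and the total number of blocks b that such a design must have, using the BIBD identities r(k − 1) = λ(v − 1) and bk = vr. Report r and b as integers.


Any 2-(v, k, λ) BIBD satisfies two necessary conditions:
  (i)  Each point sits in r blocks, and counting incidences through any fixed point gives r(k − 1) = λ(v − 1), so r = λ(v − 1)/(k − 1).
  (ii) Total incidences bk = vr, so b = vr/k.
Step 1: r = λ(v − 1)/(k − 1) = 5·(34 − 1)/(2 − 1) = 5·33/1 = 165/1 = 165.
Step 2: b = vr/k = 34·165/2 = 5610/2 = 2805.
Check integrality: r = 165 ∈ Z ✓, b = 2805 ∈ Z ✓.
(These identities are necessary conditions: they determine r and b for any design with these parameters, but do not by themselves prove that one exists.)

r = 165, b = 2805.


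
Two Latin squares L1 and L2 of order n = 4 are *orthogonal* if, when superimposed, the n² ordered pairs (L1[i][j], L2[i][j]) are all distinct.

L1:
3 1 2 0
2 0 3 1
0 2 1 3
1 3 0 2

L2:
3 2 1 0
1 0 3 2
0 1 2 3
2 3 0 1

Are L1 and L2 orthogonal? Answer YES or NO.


Form the n² = 16 superimposed pairs (L1[i][j], L2[i][j]), row by row (rows and columns indexed from 0):
row 0: (3,3) (1,2) (2,1) (0,0)
row 1: (2,1) (0,0) (3,3) (1,2)
row 2: (0,0) (2,1) (1,2) (3,3)
row 3: (1,2) (3,3) (0,0) (2,1)
Orthogonality requires all 16 pairs distinct.
But the pair (2,1) repeats: cell (0,2) has L1 = 2, L2 = 1, and cell (1,0) has L1 = 2, L2 = 1.
A repeated pair means some other pair never occurs (only 4 distinct pairs out of 16), so the squares are not orthogonal.
Conclusion: NO.

NO


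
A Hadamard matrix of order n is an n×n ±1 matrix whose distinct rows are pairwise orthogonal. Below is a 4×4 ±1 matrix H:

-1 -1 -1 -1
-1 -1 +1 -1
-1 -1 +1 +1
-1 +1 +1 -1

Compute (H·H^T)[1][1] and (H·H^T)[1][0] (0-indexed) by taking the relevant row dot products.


Row 0 of H: [-1, -1, -1, -1].
Row 1 of H: [-1, -1, 1, -1].
(H·H^T)[1][1] = Σ_j H[1][j]·H[1][j] = (-1)² + (-1)² + (1)² + (-1)² = 1 + 1 + 1 + 1 = 4.
(H·H^T)[1][0] = Σ_j H[1][j]·H[0][j] = (-1)·(-1) + (-1)·(-1) + (1)·(-1) + (-1)·(-1) = 1 + 1 + -1 + 1 = 2.
Rows 1 and 0 are not orthogonal (dot product = 2 ≠ 0), so H is not a Hadamard matrix.

(1,1) entry = 4; (1,0) entry = 2.


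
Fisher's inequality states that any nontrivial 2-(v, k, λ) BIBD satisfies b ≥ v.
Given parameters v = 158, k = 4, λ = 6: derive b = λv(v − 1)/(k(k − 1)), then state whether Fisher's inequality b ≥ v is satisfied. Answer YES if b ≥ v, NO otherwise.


b = λv(v − 1)/(k(k − 1)) = 6·158·157/(4·3) = 148836/12 = 12403.
Compare with v = 158: b ≥ v, so Fisher's inequality holds.

YES


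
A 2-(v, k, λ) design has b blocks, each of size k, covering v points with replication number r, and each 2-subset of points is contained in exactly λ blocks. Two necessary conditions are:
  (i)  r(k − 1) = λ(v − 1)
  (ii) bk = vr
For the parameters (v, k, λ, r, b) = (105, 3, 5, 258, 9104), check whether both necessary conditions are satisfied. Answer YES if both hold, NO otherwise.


Condition (i): r(k − 1) = 258·2 = 516; λ(v − 1) = 5·104 = 520. Match? NO.
Condition (ii): bk = 9104·3 = 27312; vr = 105·258 = 27090. Match? NO.
Both conditions hold? NO.

NO


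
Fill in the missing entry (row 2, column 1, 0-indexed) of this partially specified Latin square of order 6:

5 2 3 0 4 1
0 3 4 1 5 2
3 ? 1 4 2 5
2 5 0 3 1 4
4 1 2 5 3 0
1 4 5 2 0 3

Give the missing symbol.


Row 2 contains symbols [1, 2, 3, 4, 5] — missing [0].
Column 1 contains symbols [1, 2, 3, 4, 5] — missing [0].
The missing symbol must appear in both missing sets; intersection = [0].
Therefore the hidden value is 0.

Missing value = 0.


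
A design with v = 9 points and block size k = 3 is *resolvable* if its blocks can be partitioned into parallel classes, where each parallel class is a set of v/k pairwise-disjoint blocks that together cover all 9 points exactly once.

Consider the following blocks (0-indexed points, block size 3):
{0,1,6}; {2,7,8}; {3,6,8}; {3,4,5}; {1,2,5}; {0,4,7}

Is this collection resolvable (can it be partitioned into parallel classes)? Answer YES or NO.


v = 9, block size k = 3, number of blocks = 6.
For resolvability, blocks must partition into parallel classes of size v/k = 3.
Total blocks must therefore be a multiple of 3: 6 = 3·2 + 0 ⇒ divisible ✓.
Greedy packing gives 2 candidate class(es). Each should be a full parallel class (size 3, covers all 9 points).
  Class 1 (3 blocks): {0,1,6}; {2,7,8}; {3,4,5}. Points covered: [0, 1, 2, 3, 4, 5, 6, 7, 8].
  Class 2 (3 blocks): {3,6,8}; {1,2,5}; {0,4,7}. Points covered: [0, 1, 2, 3, 4, 5, 6, 7, 8].
All classes full (size 3)? YES. All classes cover every point? YES.
Resolvable? YES.

YES


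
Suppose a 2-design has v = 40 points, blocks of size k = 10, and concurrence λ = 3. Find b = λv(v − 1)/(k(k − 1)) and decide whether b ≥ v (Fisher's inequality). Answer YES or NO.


b = λv(v − 1)/(k(k − 1)) = 3·40·39/(10·9) = 4680/90 = 52.
Compare with v = 40: b ≥ v, so Fisher's inequality holds.

YES


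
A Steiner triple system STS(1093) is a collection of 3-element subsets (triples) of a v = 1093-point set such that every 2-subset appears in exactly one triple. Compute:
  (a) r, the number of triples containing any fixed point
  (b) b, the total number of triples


An STS(v) is a 2-(v, 3, 1) BIBD: block size k = 3, λ = 1.
Replication: r(k − 1) = λ(v − 1) ⇒ r·2 = 1093 − 1 = 1092 ⇒ r = 546.
Block count: bk = vr ⇒ b·3 = 1093·546 = 596778 ⇒ b = 198926.
(Check via b = v(v − 1)/6 = 1093·1092/6 = 1193556/6 = 198926.)

r = 546, b = 198926.


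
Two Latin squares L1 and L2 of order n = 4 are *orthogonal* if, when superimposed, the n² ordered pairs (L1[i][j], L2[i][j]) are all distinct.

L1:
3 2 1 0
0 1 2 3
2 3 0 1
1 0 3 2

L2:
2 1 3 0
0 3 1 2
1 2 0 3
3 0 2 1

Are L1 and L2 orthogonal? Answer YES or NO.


Form the n² = 16 superimposed pairs (L1[i][j], L2[i][j]), row by row (rows and columns indexed from 0):
row 0: (3,2) (2,1) (1,3) (0,0)
row 1: (0,0) (1,3) (2,1) (3,2)
row 2: (2,1) (3,2) (0,0) (1,3)
row 3: (1,3) (0,0) (3,2) (2,1)
Orthogonality requires all 16 pairs distinct.
But the pair (0,0) repeats: cell (0,3) has L1 = 0, L2 = 0, and cell (1,0) has L1 = 0, L2 = 0.
A repeated pair means some other pair never occurs (only 4 distinct pairs out of 16), so the squares are not orthogonal.
Conclusion: NO.

NO


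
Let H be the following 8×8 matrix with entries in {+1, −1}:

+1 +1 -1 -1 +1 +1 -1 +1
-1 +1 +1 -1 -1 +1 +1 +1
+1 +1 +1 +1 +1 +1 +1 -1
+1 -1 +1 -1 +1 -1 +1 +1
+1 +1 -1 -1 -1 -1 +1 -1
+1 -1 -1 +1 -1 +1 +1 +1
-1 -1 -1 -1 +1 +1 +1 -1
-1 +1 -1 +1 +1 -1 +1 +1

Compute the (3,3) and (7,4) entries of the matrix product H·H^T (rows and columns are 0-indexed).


Row 3 of H: [1, -1, 1, -1, 1, -1, 1, 1].
Row 4 of H: [1, 1, -1, -1, -1, -1, 1, -1].
Row 7 of H: [-1, 1, -1, 1, 1, -1, 1, 1].
(H·H^T)[3][3] = Σ_j H[3][j]·H[3][j] = (1)² + (-1)² + (1)² + (-1)² + (1)² + (-1)² + (1)² + (1)² = 1 + 1 + 1 + 1 + 1 + 1 + 1 + 1 = 8.
(H·H^T)[7][4] = Σ_j H[7][j]·H[4][j] = (-1)·(1) + (1)·(1) + (-1)·(-1) + (1)·(-1) + (1)·(-1) + (-1)·(-1) + (1)·(1) + (1)·(-1) = -1 + 1 + 1 + -1 + -1 + 1 + 1 + -1 = 0.
So rows 7 and 4 are orthogonal; the diagonal entry equals n = 8.

(3,3) entry = 8; (7,4) entry = 0.


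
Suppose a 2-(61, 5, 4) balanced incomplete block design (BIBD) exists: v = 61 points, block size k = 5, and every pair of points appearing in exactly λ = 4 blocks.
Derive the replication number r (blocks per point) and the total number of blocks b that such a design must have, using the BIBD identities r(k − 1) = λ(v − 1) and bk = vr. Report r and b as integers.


Any 2-(v, k, λ) BIBD satisfies two necessary conditions:
  (i)  Each point sits in r blocks, and counting incidences through any fixed point gives r(k − 1) = λ(v − 1), so r = λ(v − 1)/(k − 1).
  (ii) Total incidences bk = vr, so b = vr/k.
Step 1: r = λ(v − 1)/(k − 1) = 4·(61 − 1)/(5 − 1) = 4·60/4 = 240/4 = 60.
Step 2: b = vr/k = 61·60/5 = 3660/5 = 732.
Check integrality: r = 60 ∈ Z ✓, b = 732 ∈ Z ✓.
(These identities are necessary conditions: they determine r and b for any design with these parameters, but do not by themselves prove that one exists.)

r = 60, b = 732.


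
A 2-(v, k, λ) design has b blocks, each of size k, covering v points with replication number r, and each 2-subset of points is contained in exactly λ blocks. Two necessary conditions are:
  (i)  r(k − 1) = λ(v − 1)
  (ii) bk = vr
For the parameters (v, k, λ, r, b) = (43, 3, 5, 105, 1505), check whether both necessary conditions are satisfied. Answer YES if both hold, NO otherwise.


Condition (i): r(k − 1) = 105·2 = 210; λ(v − 1) = 5·42 = 210. Match? YES.
Condition (ii): bk = 1505·3 = 4515; vr = 43·105 = 4515. Match? YES.
Both conditions hold? YES.

YES


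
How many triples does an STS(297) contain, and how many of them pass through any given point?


An STS(v) is a 2-(v, 3, 1) BIBD: block size k = 3, λ = 1.
Replication: r(k − 1) = λ(v − 1) ⇒ r·2 = 297 − 1 = 296 ⇒ r = 148.
Block count: bk = vr ⇒ b·3 = 297·148 = 43956 ⇒ b = 14652.

r = 148, b = 14652.


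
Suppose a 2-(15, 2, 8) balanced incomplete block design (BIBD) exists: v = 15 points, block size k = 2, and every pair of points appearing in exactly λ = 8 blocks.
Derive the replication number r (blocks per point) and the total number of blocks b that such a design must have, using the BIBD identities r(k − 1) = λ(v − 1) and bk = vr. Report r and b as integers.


Any 2-(v, k, λ) BIBD satisfies two necessary conditions:
  (i)  Each point sits in r blocks, and counting incidences through any fixed point gives r(k − 1) = λ(v − 1), so r = λ(v − 1)/(k − 1).
  (ii) Total incidences bk = vr, so b = vr/k.
Step 1: r = λ(v − 1)/(k − 1) = 8·(15 − 1)/(2 − 1) = 8·14/1 = 112/1 = 112.
Step 2: b = vr/k = 15·112/2 = 1680/2 = 840.
Check integrality: r = 112 ∈ Z ✓, b = 840 ∈ Z ✓.
(These identities are necessary conditions: they determine r and b for any design with these parameters, but do not by themselves prove that one exists.)

r = 112, b = 840.


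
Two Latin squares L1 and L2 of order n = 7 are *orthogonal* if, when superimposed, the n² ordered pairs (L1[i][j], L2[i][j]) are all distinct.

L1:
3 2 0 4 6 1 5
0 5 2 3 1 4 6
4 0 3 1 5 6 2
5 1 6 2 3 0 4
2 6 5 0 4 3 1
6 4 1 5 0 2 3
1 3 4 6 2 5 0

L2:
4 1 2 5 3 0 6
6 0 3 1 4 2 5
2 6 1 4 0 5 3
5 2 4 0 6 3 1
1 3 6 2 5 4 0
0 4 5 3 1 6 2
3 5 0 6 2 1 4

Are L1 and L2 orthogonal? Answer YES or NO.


Form the n² = 49 superimposed pairs (L1[i][j], L2[i][j]), row by row (rows and columns indexed from 0):
row 0: (3,4) (2,1) (0,2) (4,5) (6,3) (1,0) (5,6)
row 1: (0,6) (5,0) (2,3) (3,1) (1,4) (4,2) (6,5)
row 2: (4,2) (0,6) (3,1) (1,4) (5,0) (6,5) (2,3)
row 3: (5,5) (1,2) (6,4) (2,0) (3,6) (0,3) (4,1)
row 4: (2,1) (6,3) (5,6) (0,2) (4,5) (3,4) (1,0)
row 5: (6,0) (4,4) (1,5) (5,3) (0,1) (2,6) (3,2)
row 6: (1,3) (3,5) (4,0) (6,6) (2,2) (5,1) (0,4)
Orthogonality requires all 49 pairs distinct.
But the pair (4,2) repeats: cell (1,5) has L1 = 4, L2 = 2, and cell (2,0) has L1 = 4, L2 = 2.
A repeated pair means some other pair never occurs (only 35 distinct pairs out of 49), so the squares are not orthogonal.
Conclusion: NO.

NO
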